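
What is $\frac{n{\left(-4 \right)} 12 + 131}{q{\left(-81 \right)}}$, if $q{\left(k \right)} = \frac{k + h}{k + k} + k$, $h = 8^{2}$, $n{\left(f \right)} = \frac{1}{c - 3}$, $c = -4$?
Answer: $- \frac{29322}{18347} \approx -1.5982$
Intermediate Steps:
$n{\left(f \right)} = - \frac{1}{7}$ ($n{\left(f \right)} = \frac{1}{-4 - 3} = \frac{1}{-7} = - \frac{1}{7}$)
$h = 64$
$q{\left(k \right)} = k + \frac{64 + k}{2 k}$ ($q{\left(k \right)} = \frac{k + 64}{k + k} + k = \frac{64 + k}{2 k} + k = k + \frac{64 + k}{2 k}$)
$\frac{n{\left(-4 \right)} 12 + 131}{q{\left(-81 \right)}} = \frac{\left(- \frac{1}{7}\right) 12 + 131}{\frac{1}{2} - 81 + \frac{32}{-81}} = \frac{- \frac{12}{7} + 131}{\frac{1}{2} - 81 + 32 \left(- \frac{1}{81}\right)} = \frac{905}{7 \left(\frac{1}{2} - 81 - \frac{32}{81}\right)} = \frac{905}{7 \left(- \frac{13105}{162}\right)} = \frac{905}{7} \left(- \frac{162}{13105}\right) = - \frac{29322}{18347}$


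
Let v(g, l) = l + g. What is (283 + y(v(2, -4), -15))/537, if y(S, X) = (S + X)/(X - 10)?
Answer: 2364/4475 ≈ 0.52827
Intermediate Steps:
v(g, l) = g + l
y(S, X) = (S + X)/(-10 + X)
(283 + y(v(2, -4), -15))/537 = (283 + ((2 - 4) - 15)/(-10 - 15))/537 = (283 + (-2 - 15)/(-25))*(1/537) = (283 - 1/25*(-17))*(1/537) = (283 + 17/25)*(1/537) = (7092/25)*(1/537) = 2364/4475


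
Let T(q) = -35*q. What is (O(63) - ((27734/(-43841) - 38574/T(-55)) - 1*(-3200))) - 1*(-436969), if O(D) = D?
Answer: 5230647111612/12056275 ≈ 4.3385e+5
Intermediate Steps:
(O(63) - ((27734/(-43841) - 38574/T(-55)) - 1*(-3200))) - 1*(-436969) = (63 - ((27734/(-43841) - 38574/((-35*(-55)))) - 1*(-3200))) - 1*(-436969) = (63 - ((27734*(-1/43841) - 38574/1925) + 3200)) + 436969 = (63 - ((-3962/6263 - 38574*1/1925) + 3200)) + 436969 = (63 - ((-3962/6263 - 38574/1925) + 3200)) + 436969 = (63 - (-249215812/12056275 + 3200)) + 436969 = (63 - 1*38330864188/12056275) + 436969 = (63 - 38330864188/12056275) + 436969 = -37571318863/12056275 + 436969 = 5230647111612/12056275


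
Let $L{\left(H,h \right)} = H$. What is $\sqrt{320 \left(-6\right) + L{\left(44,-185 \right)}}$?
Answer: $2 i \sqrt{469} \approx 43.313 i$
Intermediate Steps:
$\sqrt{320 \left(-6\right) + L{\left(44,-185 \right)}} = \sqrt{320 \left(-6\right) + 44} = \sqrt{-1920 + 44} = \sqrt{-1876} = 2 i \sqrt{469}$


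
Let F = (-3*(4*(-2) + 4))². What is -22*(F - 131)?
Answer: -286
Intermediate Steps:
F = 144 (F = (-3*(-8 + 4))² = (-3*(-4))² = 12² = 144)
-22*(F - 131) = -22*(144 - 131) = -22*13 = -286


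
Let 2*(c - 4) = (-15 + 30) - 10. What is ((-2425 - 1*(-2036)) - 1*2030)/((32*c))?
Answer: -2419/208 ≈ -11.630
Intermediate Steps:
c = 13/2 (c = 4 + ((-15 + 30) - 10)/2 = 4 + (15 - 10)/2 = 4 + (½)*5 = 4 + 5/2 = 13/2 ≈ 6.5000)
((-2425 - 1*(-2036)) - 1*2030)/((32*c)) = ((-2425 - 1*(-2036)) - 1*2030)/((32*(13/2))) = ((-2425 + 2036) - 2030)/208 = (-389 - 2030)*(1/208) = -2419*1/208 = -2419/208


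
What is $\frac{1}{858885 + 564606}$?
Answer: $\frac{1}{1423491} \approx 7.025 \cdot 10^{-7}$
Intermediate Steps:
$\frac{1}{858885 + 564606} = \frac{1}{1423491}$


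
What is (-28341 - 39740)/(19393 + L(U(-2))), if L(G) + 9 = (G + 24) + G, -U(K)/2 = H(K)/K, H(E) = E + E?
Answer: -68081/19400 ≈ -3.5093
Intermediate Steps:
H(E) = 2*E
U(K) = -4 (U(K) = -2*2*K/K = -2*2 = -4)
L(G) = 15 + 2*G (L(G) = -9 + ((G + 24) + G) = -9 + ((24 + G) + G) = -9 + (24 + 2*G) = 15 + 2*G)
(-28341 - 39740)/(19393 + L(U(-2))) = (-28341 - 39740)/(19393 + (15 + 2*(-4))) = -68081/(19393 + (15 - 8)) = -68081/(19393 + 7) = -68081/19400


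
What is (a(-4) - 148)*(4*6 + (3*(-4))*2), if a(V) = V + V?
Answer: 0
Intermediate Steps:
a(V) = 2*V
(a(-4) - 148)*(4*6 + (3*(-4))*2) = (2*(-4) - 148)*(4*6 + (3*(-4))*2) = (-8 - 148)*(24 - 12*2) = -156*(24 - 24) = -156*0 = 0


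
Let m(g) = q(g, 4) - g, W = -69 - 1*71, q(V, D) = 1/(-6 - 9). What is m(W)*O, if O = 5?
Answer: 2099/3 ≈ 699.67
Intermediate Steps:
q(V, D) = -1/15 (q(V, D) = 1/(-15) = -1/15)
W = -140 (W = -69 - 71 = -140)
m(g) = -1/15 - g
m(W)*O = (-1/15 - 1*(-140))*5 = (-1/15 + 140)*5 = (2099/15)*5 = 2099/3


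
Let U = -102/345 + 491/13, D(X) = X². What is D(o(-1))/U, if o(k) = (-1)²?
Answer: 1495/56023 ≈ 0.026685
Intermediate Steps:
o(k) = 1
U = 56023/1495 (U = -102*1/345 + 491*(1/13) = -34/115 + 491/13 = 56023/1495 ≈ 37.474)
D(o(-1))/U = 1²/(56023/1495) = 1*(1495/56023) = 1495/56023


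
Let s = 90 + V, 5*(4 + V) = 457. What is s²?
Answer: 786769/25 ≈ 31471.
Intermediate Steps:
V = 437/5 (V = -4 + (⅕)*457 = -4 + 457/5 = 437/5 ≈ 87.400)
s = 887/5 (s = 90 + 437/5 = 887/5 ≈ 177.40)
s² = (887/5)² = 786769/25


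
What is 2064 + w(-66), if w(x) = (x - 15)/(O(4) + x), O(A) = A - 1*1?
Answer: 14457/7 ≈ 2065.3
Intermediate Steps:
O(A) = -1 + A (O(A) = A - 1 = -1 + A)
w(x) = (-15 + x)/(3 + x) (w(x) = (x - 15)/((-1 + 4) + x) = (-15 + x)/(3 + x))
2064 + w(-66) = 2064 + (-15 - 66)/(3 - 66) = 2064 - 81/(-63) = 2064 - 1/63*(-81) = 2064 + 9/7 = 14457/7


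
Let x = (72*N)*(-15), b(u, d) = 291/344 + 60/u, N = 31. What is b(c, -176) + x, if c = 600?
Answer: -57583973/1720 ≈ -33479.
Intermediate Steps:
b(u, d) = 291/344 + 60/u (b(u, d) = 291*(1/344) + 60/u = 291/344 + 60/u)
x = -33480 (x = (72*31)*(-15) = 2232*(-15) = -33480)
b(c, -176) + x = (291/344 + 60/600) - 33480 = (291/344 + 60*(1/600)) - 33480 = (291/344 + 1/10) - 33480 = 1627/1720 - 33480 = -57583973/1720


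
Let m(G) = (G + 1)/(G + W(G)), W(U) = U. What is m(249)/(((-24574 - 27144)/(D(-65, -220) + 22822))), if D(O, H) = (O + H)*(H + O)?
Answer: -13005875/12877782 ≈ -1.0099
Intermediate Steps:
D(O, H) = (H + O)² (D(O, H) = (H + O)*(H + O) = (H + O)²)
m(G) = (1 + G)/(2*G) (m(G) = (G + 1)/(G + G) = (1 + G)/((2*G)) = (1 + G)*(1/(2*G)) = (1 + G)/(2*G))
m(249)/(((-24574 - 27144)/(D(-65, -220) + 22822))) = ((½)*(1 + 249)/249)/(((-24574 - 27144)/((-220 - 65)² + 22822))) = ((½)*(1/249)*250)/((-51718/((-285)² + 22822))) = 125/(249*((-51718/(81225 + 22822)))) = 125/(249*((-51718/104047))) = 125/(249*((-51718*1/104047))) = 125/(249*(-51718/104047)) = (125/249)*(-104047/51718) = -13005875/12877782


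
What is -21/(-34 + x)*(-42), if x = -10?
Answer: -441/22 ≈ -20.045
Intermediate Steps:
-21/(-34 + x)*(-42) = -21/(-34 - 10)*(-42) = -21/(-44)*(-42) = -21*(-1/44)*(-42) = (21/44)*(-42) = -441/22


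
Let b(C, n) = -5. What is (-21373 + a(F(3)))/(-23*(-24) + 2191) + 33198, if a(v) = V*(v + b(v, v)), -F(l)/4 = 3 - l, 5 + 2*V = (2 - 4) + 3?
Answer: 91040751/2743 ≈ 33190.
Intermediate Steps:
V = -2 (V = -5/2 + ((2 - 4) + 3)/2 = -5/2 + (-2 + 3)/2 = -5/2 + (1/2)*1 = -5/2 + 1/2 = -2)
F(l) = -12 + 4*l (F(l) = -4*(3 - l) = -12 + 4*l)
a(v) = 10 - 2*v (a(v) = -2*(v - 5) = -2*(-5 + v) = 10 - 2*v)
(-21373 + a(F(3)))/(-23*(-24) + 2191) + 33198 = (-21373 + (10 - 2*(-12 + 4*3)))/(-23*(-24) + 2191) + 33198 = (-21373 + (10 - 2*(-12 + 12)))/(552 + 2191) + 33198 = (-21373 + (10 - 2*0))/2743 + 33198 = (-21373 + (10 + 0))*(1/2743) + 33198 = (-21373 + 10)*(1/2743) + 33198 = -21363*1/2743 + 33198 = -21363/2743 + 33198 = 91040751/2743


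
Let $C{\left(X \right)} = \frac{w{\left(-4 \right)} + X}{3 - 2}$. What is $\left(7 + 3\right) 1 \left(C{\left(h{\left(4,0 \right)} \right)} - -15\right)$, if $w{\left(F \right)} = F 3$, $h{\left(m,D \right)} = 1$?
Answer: $40$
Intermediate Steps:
$w{\left(F \right)} = 3 F$
$C{\left(X \right)} = -12 + X$ ($C{\left(X \right)} = \frac{3 \left(-4\right) + X}{3 - 2} = \frac{-12 + X}{1} = \left(-12 + X\right) 1 = -12 + X$)
$\left(7 + 3\right) 1 \left(C{\left(h{\left(4,0 \right)} \right)} - -15\right) = \left(7 + 3\right) 1 \left(\left(-12 + 1\right) - -15\right) = 10 \cdot 1 \left(-11 + 15\right) = 10 \cdot 4 = 40$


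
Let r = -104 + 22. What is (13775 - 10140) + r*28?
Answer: 1339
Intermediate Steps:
r = -82
(13775 - 10140) + r*28 = (13775 - 10140) - 82*28 = 3635 - 2296 = 1339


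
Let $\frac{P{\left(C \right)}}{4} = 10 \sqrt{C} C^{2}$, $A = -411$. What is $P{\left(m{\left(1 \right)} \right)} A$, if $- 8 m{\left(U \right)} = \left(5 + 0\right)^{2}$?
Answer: $- \frac{6421875 i \sqrt{2}}{32} \approx - 2.8381 \cdot 10^{5} i$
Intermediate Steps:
$m{\left(U \right)} = - \frac{25}{8}$ ($m{\left(U \right)} = - \frac{\left(5 + 0\right)^{2}}{8} = - \frac{5^{2}}{8} = \left(- \frac{1}{8}\right) 25 = - \frac{25}{8}$)
$P{\left(C \right)} = 40 C^{\frac{5}{2}}$ ($P{\left(C \right)} = 4 \cdot 10 \sqrt{C} C^{2} = 4 \cdot 10 C^{\frac{5}{2}} = 40 C^{\frac{5}{2}}$)
$P{\left(m{\left(1 \right)} \right)} A = 40 \left(- \frac{25}{8}\right)^{\frac{5}{2}} \left(-411\right) = 40 \frac{3125 i \sqrt{2}}{256} \left(-411\right) = \frac{15625 i \sqrt{2}}{32} \left(-411\right) = - \frac{6421875 i \sqrt{2}}{32}$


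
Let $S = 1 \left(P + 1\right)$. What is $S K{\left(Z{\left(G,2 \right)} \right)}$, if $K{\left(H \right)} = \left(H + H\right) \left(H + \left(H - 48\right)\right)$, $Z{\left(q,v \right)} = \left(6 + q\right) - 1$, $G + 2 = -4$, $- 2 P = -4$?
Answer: $300$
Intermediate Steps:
$P = 2$ ($P = \left(- \frac{1}{2}\right) \left(-4\right) = 2$)
$G = -6$ ($G = -2 - 4 = -6$)
$Z{\left(q,v \right)} = 5 + q$
$K{\left(H \right)} = 2 H \left(-48 + 2 H\right)$ ($K{\left(H \right)} = 2 H \left(H + \left(-48 + H\right)\right) = 2 H \left(-48 + 2 H\right)$)
$S = 3$ ($S = 1 \left(2 + 1\right) = 1 \cdot 3 = 3$)
$S K{\left(Z{\left(G,2 \right)} \right)} = 3 \cdot 4 \left(5 - 6\right) \left(-24 + \left(5 - 6\right)\right) = 3 \cdot 4 \left(-1\right) \left(-24 - 1\right) = 3 \cdot 4 \left(-1\right) \left(-25\right) = 3 \cdot 100 = 300$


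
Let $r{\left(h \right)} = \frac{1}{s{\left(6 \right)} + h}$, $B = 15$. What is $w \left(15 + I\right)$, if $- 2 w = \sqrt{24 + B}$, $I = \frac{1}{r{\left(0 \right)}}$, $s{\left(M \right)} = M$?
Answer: $- \frac{21 \sqrt{39}}{2} \approx -65.573$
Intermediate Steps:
$r{\left(h \right)} = \frac{1}{6 + h}$
$I = 6$ ($I = \frac{1}{\frac{1}{6 + 0}} = \frac{1}{\frac{1}{6}} = 6$)
$w = - \frac{\sqrt{39}}{2}$ ($w = - \frac{\sqrt{24 + 15}}{2} = - \frac{\sqrt{39}}{2} \approx -3.1225$)
$w \left(15 + I\right) = - \frac{\sqrt{39}}{2} \left(15 + 6\right) = - \frac{\sqrt{39}}{2} \cdot 21 = - \frac{21 \sqrt{39}}{2}$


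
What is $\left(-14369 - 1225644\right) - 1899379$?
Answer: $-3139392$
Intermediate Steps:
$\left(-14369 - 1225644\right) - 1899379 = -1240013 - 1899379 = -3139392$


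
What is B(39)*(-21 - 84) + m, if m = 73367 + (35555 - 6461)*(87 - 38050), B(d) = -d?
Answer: -1104418060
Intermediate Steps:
m = -1104422155 (m = 73367 + 29094*(-37963) = 73367 - 1104495522 = -1104422155)
B(39)*(-21 - 84) + m = (-1*39)*(-21 - 84) - 1104422155 = -39*(-105) - 1104422155 = 4095 - 1104422155 = -1104418060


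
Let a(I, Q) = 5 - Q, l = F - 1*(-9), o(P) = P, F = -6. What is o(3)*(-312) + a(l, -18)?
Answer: -913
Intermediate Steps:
l = 3 (l = -6 - 1*(-9) = -6 + 9 = 3)
o(3)*(-312) + a(l, -18) = 3*(-312) + (5 - 1*(-18)) = -936 + (5 + 18) = -936 + 23 = -913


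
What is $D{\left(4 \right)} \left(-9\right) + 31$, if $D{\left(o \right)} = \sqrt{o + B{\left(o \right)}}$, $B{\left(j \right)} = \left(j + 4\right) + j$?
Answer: $-5$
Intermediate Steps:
$B{\left(j \right)} = 4 + 2 j$ ($B{\left(j \right)} = \left(4 + j\right) + j = 4 + 2 j$)
$D{\left(o \right)} = \sqrt{4 + 3 o}$ ($D{\left(o \right)} = \sqrt{o + \left(4 + 2 o\right)} = \sqrt{4 + 3 o}$)
$D{\left(4 \right)} \left(-9\right) + 31 = \sqrt{4 + 3 \cdot 4} \left(-9\right) + 31 = \sqrt{4 + 12} \left(-9\right) + 31 = \sqrt{16} \left(-9\right) + 31 = 4 \left(-9\right) + 31 = -36 + 31 = -5$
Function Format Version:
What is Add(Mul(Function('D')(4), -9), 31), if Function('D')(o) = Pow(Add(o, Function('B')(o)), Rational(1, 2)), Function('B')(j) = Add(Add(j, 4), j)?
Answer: -5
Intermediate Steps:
Function('B')(j) = Add(4, Mul(2, j)) (Function('B')(j) = Add(Add(4, j), j) = Add(4, Mul(2, j)))
Function('D')(o) = Pow(Add(4, Mul(3, o)), Rational(1, 2)) (Function('D')(o) = Pow(Add(o, Add(4, Mul(2, o))), Rational(1, 2)) = Pow(Add(4, Mul(3, o)), Rational(1, 2)))
Add(Mul(Function('D')(4), -9), 31) = Add(Mul(Pow(Add(4, Mul(3, 4)), Rational(1, 2)), -9), 31) = Add(Mul(Pow(Add(4, 12), Rational(1, 2)), -9), 31) = Add(Mul(Pow(16, Rational(1, 2)), -9), 31) = Add(Mul(4, -9), 31) = Add(-36, 31) = -5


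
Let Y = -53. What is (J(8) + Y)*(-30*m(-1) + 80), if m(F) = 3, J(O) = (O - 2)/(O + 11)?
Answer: 10010/19 ≈ 526.84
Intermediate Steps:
J(O) = (-2 + O)/(11 + O)
(J(8) + Y)*(-30*m(-1) + 80) = ((-2 + 8)/(11 + 8) - 53)*(-30*3 + 80) = (6/19 - 53)*(-90 + 80) = ((1/19)*6 - 53)*(-10) = (6/19 - 53)*(-10) = -1001/19*(-10) = 10010/19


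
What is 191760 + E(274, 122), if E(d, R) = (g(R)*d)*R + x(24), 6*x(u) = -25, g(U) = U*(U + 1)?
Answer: 3010873943/6 ≈ 5.0181e+8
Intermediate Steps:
g(U) = U*(1 + U)
x(u) = -25/6 (x(u) = (1/6)*(-25) = -25/6)
E(d, R) = -25/6 + d*R**2*(1 + R) (E(d, R) = ((R*(1 + R))*d)*R - 25/6 = (R*d*(1 + R))*R - 25/6 = d*R**2*(1 + R) - 25/6 = -25/6 + d*R**2*(1 + R))
191760 + E(274, 122) = 191760 + (-25/6 + 274*122**2*(1 + 122)) = 191760 + (-25/6 + 274*14884*123) = 191760 + (-25/6 + 501620568) = 191760 + 3009723383/6 = 3010873943/6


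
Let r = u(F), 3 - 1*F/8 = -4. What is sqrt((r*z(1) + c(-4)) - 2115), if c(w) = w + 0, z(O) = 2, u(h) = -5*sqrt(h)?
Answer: sqrt(-2119 - 20*sqrt(14)) ≈ 46.838*I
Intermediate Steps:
F = 56 (F = 24 - 8*(-4) = 24 + 32 = 56)
r = -10*sqrt(14) ≈ -37.417
c(w) = w
sqrt((r*z(1) + c(-4)) - 2115) = sqrt((-10*sqrt(14)*2 - 4) - 2115) = sqrt((-20*sqrt(14) - 4) - 2115) = sqrt((-4 - 20*sqrt(14)) - 2115) = sqrt(-2119 - 20*sqrt(14))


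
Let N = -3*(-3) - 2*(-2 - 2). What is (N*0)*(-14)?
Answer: 0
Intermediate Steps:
N = 17 (N = 9 - 2*(-4) = 9 + 8 = 17)
(N*0)*(-14) = (17*0)*(-14) = 0*(-14) = 0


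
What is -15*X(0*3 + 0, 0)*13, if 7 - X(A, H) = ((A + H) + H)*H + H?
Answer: -1365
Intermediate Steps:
X(A, H) = 7 - H - H*(A + 2*H) (X(A, H) = 7 - (((A + H) + H)*H + H) = 7 - ((A + 2*H)*H + H) = 7 - (H*(A + 2*H) + H) = 7 - (H + H*(A + 2*H)) = 7 + (-H - H*(A + 2*H)) = 7 - H - H*(A + 2*H))
-15*X(0*3 + 0, 0)*13 = -15*(7 - 1*0 - 2*0² - 1*(0*3 + 0)*0)*13 = -15*(7 + 0 - 2*0 - 1*(0 + 0)*0)*13 = -15*(7 + 0 + 0 - 1*0*0)*13 = -15*(7 + 0 + 0 + 0)*13 = -15*7*13 = -105*13 = -1365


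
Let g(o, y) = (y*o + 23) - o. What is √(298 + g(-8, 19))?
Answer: √177 ≈ 13.304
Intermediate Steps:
g(o, y) = 23 - o + o*y (g(o, y) = (o*y + 23) - o = (23 + o*y) - o = 23 - o + o*y)
√(298 + g(-8, 19)) = √(298 + (23 - 1*(-8) - 8*19)) = √(298 + (23 + 8 - 152)) = √(298 - 121) = √177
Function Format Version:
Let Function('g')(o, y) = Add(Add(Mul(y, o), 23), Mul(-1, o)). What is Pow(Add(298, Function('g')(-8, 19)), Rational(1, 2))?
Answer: Pow(177, Rational(1, 2)) ≈ 13.304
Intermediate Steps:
Function('g')(o, y) = Add(23, Mul(-1, o), Mul(o, y)) (Function('g')(o, y) = Add(Add(Mul(o, y), 23), Mul(-1, o)) = Add(Add(23, Mul(o, y)), Mul(-1, o)) = Add(23, Mul(-1, o), Mul(o, y)))
Pow(Add(298, Function('g')(-8, 19)), Rational(1, 2)) = Pow(Add(298, Add(23, Mul(-1, -8), Mul(-8, 19))), Rational(1, 2)) = Pow(Add(298, Add(23, 8, -152)), Rational(1, 2)) = Pow(Add(298, -121), Rational(1, 2)) = Pow(177, Rational(1, 2))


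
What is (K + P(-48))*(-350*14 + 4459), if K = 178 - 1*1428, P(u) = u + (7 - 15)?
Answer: 575946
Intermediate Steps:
P(u) = -8 + u (P(u) = u - 8 = -8 + u)
K = -1250 (K = 178 - 1428 = -1250)
(K + P(-48))*(-350*14 + 4459) = (-1250 + (-8 - 48))*(-350*14 + 4459) = (-1250 - 56)*(-4900 + 4459) = -1306*(-441) = 575946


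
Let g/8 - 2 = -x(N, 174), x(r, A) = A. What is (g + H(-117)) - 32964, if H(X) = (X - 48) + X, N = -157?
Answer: -34622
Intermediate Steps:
H(X) = -48 + 2*X (H(X) = (-48 + X) + X = -48 + 2*X)
g = -1376 (g = 16 + 8*(-1*174) = 16 + 8*(-174) = 16 - 1392 = -1376)
(g + H(-117)) - 32964 = (-1376 + (-48 + 2*(-117))) - 32964 = (-1376 + (-48 - 234)) - 32964 = (-1376 - 282) - 32964 = -1658 - 32964 = -34622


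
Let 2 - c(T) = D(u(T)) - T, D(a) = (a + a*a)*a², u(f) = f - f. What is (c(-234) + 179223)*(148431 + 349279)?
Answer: 89085610610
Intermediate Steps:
u(f) = 0
D(a) = a²*(a + a²) (D(a) = (a + a²)*a² = a²*(a + a²))
c(T) = 2 + T (c(T) = 2 - (0³*(1 + 0) - T) = 2 - (0*1 - T) = 2 - (0 - T) = 2 - (-1)*T = 2 + T)
(c(-234) + 179223)*(148431 + 349279) = ((2 - 234) + 179223)*(148431 + 349279) = (-232 + 179223)*497710 = 178991*497710 = 89085610610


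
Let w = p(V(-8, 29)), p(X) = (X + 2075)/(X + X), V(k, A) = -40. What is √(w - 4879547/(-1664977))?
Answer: I*√998275066678599/6659908 ≈ 4.7441*I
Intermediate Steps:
p(X) = (2075 + X)/(2*X) (p(X) = (2075 + X)/((2*X)) = (2075 + X)*(1/(2*X)) = (2075 + X)/(2*X))
w = -407/16 (w = (½)*(2075 - 40)/(-40) = (½)*(-1/40)*2035 = -407/16 ≈ -25.438)
√(w - 4879547/(-1664977)) = √(-407/16 - 4879547/(-1664977)) = √(-407/16 - 4879547*(-1/1664977)) = √(-407/16 + 4879547/1664977) = √(-599572887/26639632) = I*√998275066678599/6659908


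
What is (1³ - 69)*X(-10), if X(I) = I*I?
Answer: -6800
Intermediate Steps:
X(I) = I²
(1³ - 69)*X(-10) = (1³ - 69)*(-10)² = (1 - 69)*100 = -68*100 = -6800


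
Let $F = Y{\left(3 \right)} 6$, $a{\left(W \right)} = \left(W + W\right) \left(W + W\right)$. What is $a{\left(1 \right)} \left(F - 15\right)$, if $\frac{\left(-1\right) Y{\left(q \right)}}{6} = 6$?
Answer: $-924$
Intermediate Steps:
$Y{\left(q \right)} = -36$ ($Y{\left(q \right)} = \left(-6\right) 6 = -36$)
$a{\left(W \right)} = 4 W^{2}$ ($a{\left(W \right)} = 2 W 2 W = 4 W^{2}$)
$F = -216$ ($F = \left(-36\right) 6 = -216$)
$a{\left(1 \right)} \left(F - 15\right) = 4 \cdot 1^{2} \left(-216 - 15\right) = 4 \cdot 1 \left(-231\right) = 4 \left(-231\right) = -924$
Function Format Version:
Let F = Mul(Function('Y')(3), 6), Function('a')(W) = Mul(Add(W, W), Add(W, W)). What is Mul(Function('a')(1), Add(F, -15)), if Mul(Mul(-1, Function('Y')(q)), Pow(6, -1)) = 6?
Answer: -924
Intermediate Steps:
Function('Y')(q) = -36 (Function('Y')(q) = Mul(-6, 6) = -36)
Function('a')(W) = Mul(4, Pow(W, 2)) (Function('a')(W) = Mul(Mul(2, W), Mul(2, W)) = Mul(4, Pow(W, 2)))
F = -216 (F = Mul(-36, 6) = -216)
Mul(Function('a')(1), Add(F, -15)) = Mul(Mul(4, Pow(1, 2)), Add(-216, -15)) = Mul(Mul(4, 1), -231) = Mul(4, -231) = -924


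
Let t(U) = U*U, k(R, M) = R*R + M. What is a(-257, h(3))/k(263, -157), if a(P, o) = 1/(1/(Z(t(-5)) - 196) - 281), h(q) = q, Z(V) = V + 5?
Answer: -83/1609601382 ≈ -5.1566e-8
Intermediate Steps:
k(R, M) = M + R**2 (k(R, M) = R**2 + M = M + R**2)
t(U) = U**2
Z(V) = 5 + V
a(P, o) = -166/46647 (a(P, o) = 1/(1/((5 + (-5)**2) - 196) - 281) = 1/(1/((5 + 25) - 196) - 281) = 1/(1/(30 - 196) - 281) = 1/(1/(-166) - 281) = 1/(-1/166 - 281) = 1/(-46647/166) = -166/46647)
a(-257, h(3))/k(263, -157) = -166/(46647*(-157 + 263**2)) = -166/(46647*(-157 + 69169)) = -166/46647/69012 = -166/46647*1/69012 = -83/1609601382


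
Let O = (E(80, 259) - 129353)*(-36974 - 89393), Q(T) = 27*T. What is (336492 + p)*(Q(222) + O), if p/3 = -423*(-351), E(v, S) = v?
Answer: 12773178608270535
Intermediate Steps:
p = 445419 (p = 3*(-423*(-351)) = 3*148473 = 445419)
O = 16335841191 (O = (80 - 129353)*(-36974 - 89393) = -129273*(-126367) = 16335841191)
(336492 + p)*(Q(222) + O) = (336492 + 445419)*(27*222 + 16335841191) = 781911*(5994 + 16335841191) = 781911*16335847185 = 12773178608270535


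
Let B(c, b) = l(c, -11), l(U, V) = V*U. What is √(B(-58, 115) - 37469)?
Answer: I*√36831 ≈ 191.91*I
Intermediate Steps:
l(U, V) = U*V
B(c, b) = -11*c (B(c, b) = c*(-11) = -11*c)
√(B(-58, 115) - 37469) = √(-11*(-58) - 37469) = √(638 - 37469) = √(-36831) = I*√36831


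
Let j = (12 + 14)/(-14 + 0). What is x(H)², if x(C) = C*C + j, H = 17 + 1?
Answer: 5085025/49 ≈ 1.0378e+5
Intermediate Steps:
j = -13/7 (j = 26/(-14) = 26*(-1/14) = -13/7 ≈ -1.8571)
H = 18
x(C) = -13/7 + C² (x(C) = C*C - 13/7 = C² - 13/7 = -13/7 + C²)
x(H)² = (-13/7 + 18²)² = (-13/7 + 324)² = (2255/7)² = 5085025/49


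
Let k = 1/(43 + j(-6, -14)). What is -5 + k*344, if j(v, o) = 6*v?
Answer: 309/7 ≈ 44.143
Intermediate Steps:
k = 1/7 (k = 1/(43 + 6*(-6)) = 1/(43 - 36) = 1/7 ≈ 0.14286)
-5 + k*344 = -5 + (1/7)*344 = -5 + 344/7 = 309/7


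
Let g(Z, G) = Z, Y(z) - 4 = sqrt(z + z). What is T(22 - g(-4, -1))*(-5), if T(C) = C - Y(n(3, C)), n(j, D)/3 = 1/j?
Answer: -110 + 5*sqrt(2) ≈ -102.93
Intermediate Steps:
n(j, D) = 3/j
Y(z) = 4 + sqrt(2)*sqrt(z) (Y(z) = 4 + sqrt(z + z) = 4 + sqrt(2*z) = 4 + sqrt(2)*sqrt(z))
T(C) = -4 + C - sqrt(2) (T(C) = C - (4 + sqrt(2)*sqrt(3/3)) = C - (4 + sqrt(2)*sqrt(3*(1/3))) = C - (4 + sqrt(2)*sqrt(1)) = C - (4 + sqrt(2)*1) = C - (4 + sqrt(2)) = C + (-4 - sqrt(2)) = -4 + C - sqrt(2))
T(22 - g(-4, -1))*(-5) = (-4 + (22 - 1*(-4)) - sqrt(2))*(-5) = (-4 + (22 + 4) - sqrt(2))*(-5) = (-4 + 26 - sqrt(2))*(-5) = (22 - sqrt(2))*(-5) = -110 + 5*sqrt(2)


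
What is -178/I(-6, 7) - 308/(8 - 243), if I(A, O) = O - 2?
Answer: -8058/235 ≈ -34.289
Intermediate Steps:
I(A, O) = -2 + O
-178/I(-6, 7) - 308/(8 - 243) = -178/(-2 + 7) - 308/(8 - 243) = -178/5 - 308/(-235) = -178*1/5 - 308*(-1/235) = -178/5 + 308/235 = -8058/235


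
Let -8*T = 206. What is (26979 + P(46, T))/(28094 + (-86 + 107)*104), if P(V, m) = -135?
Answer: 13422/15139 ≈ 0.88658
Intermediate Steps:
T = -103/4 (T = -⅛*206 = -103/4 ≈ -25.750)
(26979 + P(46, T))/(28094 + (-86 + 107)*104) = (26979 - 135)/(28094 + (-86 + 107)*104) = 26844/(28094 + 21*104) = 26844/(28094 + 2184) = 26844/30278 = 26844*(1/30278) = 13422/15139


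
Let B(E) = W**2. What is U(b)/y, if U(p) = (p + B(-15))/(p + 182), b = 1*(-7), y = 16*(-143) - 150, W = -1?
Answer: 3/213325 ≈ 1.4063e-5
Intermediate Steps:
B(E) = 1 (B(E) = (-1)**2 = 1)
y = -2438 (y = -2288 - 150 = -2438)
b = -7
U(p) = (1 + p)/(182 + p) (U(p) = (p + 1)/(p + 182) = (1 + p)/(182 + p))
U(b)/y = ((1 - 7)/(182 - 7))/(-2438) = (-6/175)*(-1/2438) = ((1/175)*(-6))*(-1/2438) = -6/175*(-1/2438) = 3/213325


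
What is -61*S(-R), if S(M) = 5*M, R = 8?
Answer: 2440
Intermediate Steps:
-61*S(-R) = -305*(-1*8) = -305*(-8) = -61*(-40) = 2440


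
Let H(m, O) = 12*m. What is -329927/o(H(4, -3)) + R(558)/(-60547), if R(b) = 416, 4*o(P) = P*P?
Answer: -19976329685/34875072 ≈ -572.80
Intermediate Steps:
o(P) = P²/4 (o(P) = (P*P)/4 = P²/4)
-329927/o(H(4, -3)) + R(558)/(-60547) = -329927/((12*4)²/4) + 416/(-60547) = -329927/((¼)*48²) + 416*(-1/60547) = -329927/((¼)*2304) - 416/60547 = -329927/576 - 416/60547 = -19976329685/34875072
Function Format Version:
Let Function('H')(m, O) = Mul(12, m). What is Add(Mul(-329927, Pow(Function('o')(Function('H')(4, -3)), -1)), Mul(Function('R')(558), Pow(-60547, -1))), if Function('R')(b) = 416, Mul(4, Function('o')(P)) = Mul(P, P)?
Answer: Rational(-19976329685, 34875072) ≈ -572.80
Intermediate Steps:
Function('o')(P) = Mul(Rational(1, 4), Pow(P, 2)) (Function('o')(P) = Mul(Rational(1, 4), Mul(P, P)) = Mul(Rational(1, 4), Pow(P, 2)))
Add(Mul(-329927, Pow(Function('o')(Function('H')(4, -3)), -1)), Mul(Function('R')(558), Pow(-60547, -1))) = Add(Mul(-329927, Pow(Mul(Rational(1, 4), Pow(Mul(12, 4), 2)), -1)), Mul(416, Pow(-60547, -1))) = Add(Mul(-329927, Pow(Mul(Rational(1, 4), Pow(48, 2)), -1)), Mul(416, Rational(-1, 60547))) = Add(Mul(-329927, Pow(Mul(Rational(1, 4), 2304), -1)), Rational(-416, 60547)) = Add(Mul(-329927, Pow(576, -1)), Rational(-416, 60547)) = Add(Mul(-329927, Rational(1, 576)), Rational(-416, 60547)) = Add(Rational(-329927, 576), Rational(-416, 60547)) = Rational(-19976329685, 34875072)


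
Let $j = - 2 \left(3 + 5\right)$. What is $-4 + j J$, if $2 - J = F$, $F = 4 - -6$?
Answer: $124$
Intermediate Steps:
$F = 10$ ($F = 4 + 6 = 10$)
$J = -8$ ($J = 2 - 10 = -8$)
$j = -16$ ($j = \left(-2\right) 8 = -16$)
$-4 + j J = -4 - -128 = -4 + 128 = 124$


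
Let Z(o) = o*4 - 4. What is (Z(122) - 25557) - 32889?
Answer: -57962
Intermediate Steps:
Z(o) = -4 + 4*o (Z(o) = 4*o - 4 = -4 + 4*o)
(Z(122) - 25557) - 32889 = ((-4 + 4*122) - 25557) - 32889 = ((-4 + 488) - 25557) - 32889 = (484 - 25557) - 32889 = -25073 - 32889 = -57962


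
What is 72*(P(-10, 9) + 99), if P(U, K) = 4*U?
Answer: 4248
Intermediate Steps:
72*(P(-10, 9) + 99) = 72*(4*(-10) + 99) = 72*(-40 + 99) = 72*59 = 4248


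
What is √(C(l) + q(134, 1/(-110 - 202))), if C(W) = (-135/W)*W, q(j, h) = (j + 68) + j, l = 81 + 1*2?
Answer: √201 ≈ 14.177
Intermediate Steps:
l = 83 (l = 81 + 2 = 83)
q(j, h) = 68 + 2*j (q(j, h) = (68 + j) + j = 68 + 2*j)
C(W) = -135
√(C(l) + q(134, 1/(-110 - 202))) = √(-135 + (68 + 2*134)) = √(-135 + (68 + 268)) = √(-135 + 336) = √201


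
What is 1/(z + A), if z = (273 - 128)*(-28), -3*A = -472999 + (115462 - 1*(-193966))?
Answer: 3/151391 ≈ 1.9816e-5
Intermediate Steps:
A = 163571/3 (A = -(-472999 + (115462 - 1*(-193966)))/3 = -(-472999 + (115462 + 193966))/3 = -(-472999 + 309428)/3 = -⅓*(-163571) = 163571/3 ≈ 54524.)
z = -4060 (z = 145*(-28) = -4060)
1/(z + A) = 1/(-4060 + 163571/3) = 1/(151391/3) = 3/151391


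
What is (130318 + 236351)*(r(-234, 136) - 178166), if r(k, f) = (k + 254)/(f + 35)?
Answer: -1241230217206/19 ≈ -6.5328e+10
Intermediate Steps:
r(k, f) = (254 + k)/(35 + f)
(130318 + 236351)*(r(-234, 136) - 178166) = (130318 + 236351)*((254 - 234)/(35 + 136) - 178166) = 366669*(20/171 - 178166) = 366669*(-30466366/171) = -1241230217206/19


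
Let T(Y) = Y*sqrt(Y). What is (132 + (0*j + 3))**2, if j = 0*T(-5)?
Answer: 18225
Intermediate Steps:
T(Y) = Y**(3/2)
j = 0 (j = 0*(-5)**(3/2) = 0*(-5*I*sqrt(5)) = 0)
(132 + (0*j + 3))**2 = (132 + (0*0 + 3))**2 = (132 + (0 + 3))**2 = (132 + 3)**2 = 135**2 = 18225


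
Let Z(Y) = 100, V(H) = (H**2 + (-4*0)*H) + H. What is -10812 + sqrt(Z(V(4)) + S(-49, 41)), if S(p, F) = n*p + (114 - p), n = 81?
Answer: -10812 + I*sqrt(3706) ≈ -10812.0 + 60.877*I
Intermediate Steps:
V(H) = H + H**2 (V(H) = (H**2 + 0*H) + H = (H**2 + 0) + H = H**2 + H = H + H**2)
S(p, F) = 114 + 80*p (S(p, F) = 81*p + (114 - p) = 114 + 80*p)
-10812 + sqrt(Z(V(4)) + S(-49, 41)) = -10812 + sqrt(100 + (114 + 80*(-49))) = -10812 + sqrt(100 + (114 - 3920)) = -10812 + sqrt(100 - 3806) = -10812 + sqrt(-3706) = -10812 + I*sqrt(3706)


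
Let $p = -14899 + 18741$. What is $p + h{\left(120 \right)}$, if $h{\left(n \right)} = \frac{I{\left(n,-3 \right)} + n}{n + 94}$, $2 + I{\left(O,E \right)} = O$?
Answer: $\frac{411213}{107} \approx 3843.1$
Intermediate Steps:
$I{\left(O,E \right)} = -2 + O$
$h{\left(n \right)} = \frac{-2 + 2 n}{94 + n}$ ($h{\left(n \right)} = \frac{\left(-2 + n\right) + n}{n + 94} = \frac{-2 + 2 n}{94 + n}$)
$p = 3842$
$p + h{\left(120 \right)} = 3842 + \frac{2 \left(-1 + 120\right)}{94 + 120} = 3842 + 2 \cdot \frac{1}{214} \cdot 119 = 3842 + \frac{119}{107} = \frac{411213}{107}$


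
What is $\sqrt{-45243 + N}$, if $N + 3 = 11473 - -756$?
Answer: $i \sqrt{33017} \approx 181.71 i$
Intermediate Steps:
$N = 12226$ ($N = -3 + \left(11473 - -756\right) = -3 + \left(11473 + 756\right) = -3 + 12229 = 12226$)
$\sqrt{-45243 + N} = \sqrt{-45243 + 12226} = \sqrt{-33017} = i \sqrt{33017}$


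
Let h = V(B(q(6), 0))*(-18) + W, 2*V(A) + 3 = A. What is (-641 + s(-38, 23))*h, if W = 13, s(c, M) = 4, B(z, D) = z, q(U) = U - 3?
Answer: -8281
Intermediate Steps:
q(U) = -3 + U
V(A) = -3/2 + A/2
h = 13 (h = (-3/2 + (-3 + 6)/2)*(-18) + 13 = (-3/2 + (1/2)*3)*(-18) + 13 = (-3/2 + 3/2)*(-18) + 13 = 0*(-18) + 13 = 0 + 13 = 13)
(-641 + s(-38, 23))*h = (-641 + 4)*13 = -637*13 = -8281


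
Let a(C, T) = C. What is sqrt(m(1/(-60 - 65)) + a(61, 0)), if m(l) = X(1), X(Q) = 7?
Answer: 2*sqrt(17) ≈ 8.2462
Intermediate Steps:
m(l) = 7
sqrt(m(1/(-60 - 65)) + a(61, 0)) = sqrt(7 + 61) = sqrt(68) = 2*sqrt(17)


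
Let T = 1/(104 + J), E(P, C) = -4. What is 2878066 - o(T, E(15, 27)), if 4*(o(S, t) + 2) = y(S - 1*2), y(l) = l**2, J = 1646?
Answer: 35256320756999/12250000 ≈ 2.8781e+6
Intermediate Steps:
T = 1/1750 (T = 1/(104 + 1646) = 1/1750 ≈ 0.00057143)
o(S, t) = -2 + (-2 + S)**2/4 (o(S, t) = -2 + (S - 1*2)**2/4 = -2 + (S - 2)**2/4 = -2 + (-2 + S)**2/4)
2878066 - o(T, E(15, 27)) = 2878066 - (-2 + (-2 + 1/1750)**2/4) = 2878066 - (-2 + (-3499/1750)**2/4) = 2878066 - (-2 + (1/4)*(12243001/3062500)) = 2878066 - (-2 + 12243001/12250000) = 2878066 - 1*(-12256999/12250000) = 2878066 + 12256999/12250000 = 35256320756999/12250000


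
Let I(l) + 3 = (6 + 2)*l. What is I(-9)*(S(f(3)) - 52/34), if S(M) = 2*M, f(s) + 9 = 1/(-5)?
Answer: 25410/17 ≈ 1494.7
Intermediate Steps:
I(l) = -3 + 8*l (I(l) = -3 + (6 + 2)*l = -3 + 8*l)
f(s) = -46/5 (f(s) = -9 + 1/(-5) = -9 - ⅕ = -46/5)
I(-9)*(S(f(3)) - 52/34) = (-3 + 8*(-9))*(2*(-46/5) - 52/34) = (-3 - 72)*(-92/5 - 52/34) = -75*(-92/5 - 4*13/34) = -75*(-92/5 - 26/17) = -75*(-1694/85) = 25410/17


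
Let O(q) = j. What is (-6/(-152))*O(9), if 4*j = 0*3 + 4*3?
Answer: 9/76 ≈ 0.11842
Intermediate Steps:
j = 3 (j = (0*3 + 4*3)/4 = (0 + 12)/4 = (¼)*12 = 3)
O(q) = 3
(-6/(-152))*O(9) = -6/(-152)*3 = -6*(-1/152)*3 = (3/76)*3 = 9/76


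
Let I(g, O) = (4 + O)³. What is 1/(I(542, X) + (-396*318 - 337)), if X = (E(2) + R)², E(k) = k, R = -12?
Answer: 1/998599 ≈ 1.0014e-6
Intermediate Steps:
X = 100 (X = (2 - 12)² = (-10)² = 100)
1/(I(542, X) + (-396*318 - 337)) = 1/((4 + 100)³ + (-396*318 - 337)) = 1/(104³ + (-125928 - 337)) = 1/(1124864 - 126265) = 1/998599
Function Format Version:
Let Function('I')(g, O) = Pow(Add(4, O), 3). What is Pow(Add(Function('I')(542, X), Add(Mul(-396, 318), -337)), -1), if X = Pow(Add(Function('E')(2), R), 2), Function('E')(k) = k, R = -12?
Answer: Rational(1, 998599) ≈ 1.0014e-6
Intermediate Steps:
X = 100 (X = Pow(Add(2, -12), 2) = Pow(-10, 2) = 100)
Pow(Add(Function('I')(542, X), Add(Mul(-396, 318), -337)), -1) = Pow(Add(Pow(Add(4, 100), 3), Add(Mul(-396, 318), -337)), -1) = Pow(Add(Pow(104, 3), Add(-125928, -337)), -1) = Pow(Add(1124864, -126265), -1) = Pow(998599, -1) = Rational(1, 998599)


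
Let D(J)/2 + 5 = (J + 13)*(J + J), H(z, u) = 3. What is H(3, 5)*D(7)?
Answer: 1650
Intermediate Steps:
D(J) = -10 + 4*J*(13 + J) (D(J) = -10 + 2*((J + 13)*(J + J)) = -10 + 2*((13 + J)*(2*J)) = -10 + 2*(2*J*(13 + J)) = -10 + 4*J*(13 + J))
H(3, 5)*D(7) = 3*(-10 + 4*7² + 52*7) = 3*(-10 + 4*49 + 364) = 3*(-10 + 196 + 364) = 3*550 = 1650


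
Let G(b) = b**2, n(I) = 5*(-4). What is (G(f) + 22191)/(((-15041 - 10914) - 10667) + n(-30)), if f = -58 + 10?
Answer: -8165/12214 ≈ -0.66850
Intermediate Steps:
n(I) = -20
f = -48
(G(f) + 22191)/(((-15041 - 10914) - 10667) + n(-30)) = ((-48)**2 + 22191)/(((-15041 - 10914) - 10667) - 20) = (2304 + 22191)/((-25955 - 10667) - 20) = 24495/(-36622 - 20) = 24495/(-36642) = 24495*(-1/36642) = -8165/12214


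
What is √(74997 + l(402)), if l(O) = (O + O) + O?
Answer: 3*√8467 ≈ 276.05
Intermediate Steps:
l(O) = 3*O (l(O) = 2*O + O = 3*O)
√(74997 + l(402)) = √(74997 + 3*402) = √(74997 + 1206) = √76203 = 3*√8467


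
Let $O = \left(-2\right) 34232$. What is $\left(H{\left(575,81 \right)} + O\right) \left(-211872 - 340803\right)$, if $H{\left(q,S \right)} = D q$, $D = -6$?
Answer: $39745069950$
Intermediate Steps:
$H{\left(q,S \right)} = - 6 q$
$O = -68464$
$\left(H{\left(575,81 \right)} + O\right) \left(-211872 - 340803\right) = \left(\left(-6\right) 575 - 68464\right) \left(-211872 - 340803\right) = \left(-3450 - 68464\right) \left(-552675\right) = \left(-71914\right) \left(-552675\right) = 39745069950$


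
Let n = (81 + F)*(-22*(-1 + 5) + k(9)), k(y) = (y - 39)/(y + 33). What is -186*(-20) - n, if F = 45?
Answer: 14898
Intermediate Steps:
k(y) = (-39 + y)/(33 + y)
n = -11178 (n = (81 + 45)*(-22*(-1 + 5) + (-39 + 9)/(33 + 9)) = 126*(-22*4 - 30/42) = 126*(-88 + (1/42)*(-30)) = 126*(-88 - 5/7) = 126*(-621/7) = -11178)
-186*(-20) - n = -186*(-20) - 1*(-11178) = 3720 + 11178 = 14898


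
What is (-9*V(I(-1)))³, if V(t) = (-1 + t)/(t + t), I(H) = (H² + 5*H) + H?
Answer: -19683/125 ≈ -157.46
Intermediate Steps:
I(H) = H² + 6*H
V(t) = (-1 + t)/(2*t) (V(t) = (-1 + t)/((2*t)) = (-1 + t)*(1/(2*t)) = (-1 + t)/(2*t))
(-9*V(I(-1)))³ = (-9*(-1 - (6 - 1))/(2*((-(6 - 1)))))³ = (-9*(-1 - 1*5)/(2*((-1*5))))³ = (-9*(-1 - 5)/(2*(-5)))³ = (-9*(-1)*(-6)/(2*5))³ = (-9*⅗)³ = (-27/5)³ = -19683/125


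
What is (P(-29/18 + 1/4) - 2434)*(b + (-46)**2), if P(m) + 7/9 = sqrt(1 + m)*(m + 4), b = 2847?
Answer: -108754219/9 + 471485*I*sqrt(13)/216 ≈ -1.2084e+7 + 7870.2*I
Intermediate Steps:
P(m) = -7/9 + sqrt(1 + m)*(4 + m) (P(m) = -7/9 + sqrt(1 + m)*(m + 4) = -7/9 + sqrt(1 + m)*(4 + m))
(P(-29/18 + 1/4) - 2434)*(b + (-46)**2) = ((-7/9 + 4*sqrt(1 + (-29/18 + 1/4)) + (-29/18 + 1/4)*sqrt(1 + (-29/18 + 1/4))) - 2434)*(2847 + (-46)**2) = ((-7/9 + 4*sqrt(1 + (-29*1/18 + 1*(1/4))) + (-29*1/18 + 1*(1/4))*sqrt(1 + (-29*1/18 + 1*(1/4)))) - 2434)*(2847 + 2116) = ((-7/9 + 4*sqrt(1 + (-29/18 + 1/4)) + (-29/18 + 1/4)*sqrt(1 + (-29/18 + 1/4))) - 2434)*4963 = ((-7/9 + 4*sqrt(1 - 49/36) - 49*sqrt(1 - 49/36)/36) - 2434)*4963 = ((-7/9 + 4*sqrt(-13/36) - 49*I*sqrt(13)/216) - 2434)*4963 = ((-7/9 + 4*(I*sqrt(13)/6) - 49*I*sqrt(13)/216) - 2434)*4963 = ((-7/9 + 2*I*sqrt(13)/3 - 49*I*sqrt(13)/216) - 2434)*4963 = ((-7/9 + 95*I*sqrt(13)/216) - 2434)*4963 = (-21913/9 + 95*I*sqrt(13)/216)*4963 = -108754219/9 + 471485*I*sqrt(13)/216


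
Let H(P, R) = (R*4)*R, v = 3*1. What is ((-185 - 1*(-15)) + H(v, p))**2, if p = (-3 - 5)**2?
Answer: 262893796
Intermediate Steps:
p = 64 (p = (-8)**2 = 64)
v = 3
H(P, R) = 4*R**2 (H(P, R) = (4*R)*R = 4*R**2)
((-185 - 1*(-15)) + H(v, p))**2 = ((-185 - 1*(-15)) + 4*64**2)**2 = ((-185 + 15) + 4*4096)**2 = (-170 + 16384)**2 = 16214**2 = 262893796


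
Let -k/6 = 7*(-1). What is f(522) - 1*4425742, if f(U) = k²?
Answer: -4423978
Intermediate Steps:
k = 42 (k = -42*(-1) = -6*(-7) = 42)
f(U) = 1764 (f(U) = 42² = 1764)
f(522) - 1*4425742 = 1764 - 1*4425742 = 1764 - 4425742 = -4423978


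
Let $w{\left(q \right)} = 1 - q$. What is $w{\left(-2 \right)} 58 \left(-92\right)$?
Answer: $-16008$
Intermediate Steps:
$w{\left(-2 \right)} 58 \left(-92\right) = \left(1 - -2\right) 58 \left(-92\right) = \left(1 + 2\right) 58 \left(-92\right) = 3 \cdot 58 \left(-92\right) = 174 \left(-92\right) = -16008$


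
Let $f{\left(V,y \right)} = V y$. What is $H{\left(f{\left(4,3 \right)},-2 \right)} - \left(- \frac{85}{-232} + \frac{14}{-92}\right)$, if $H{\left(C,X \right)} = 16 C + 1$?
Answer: $\frac{1028705}{5336} \approx 192.79$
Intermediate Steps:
$H{\left(C,X \right)} = 1 + 16 C$
$H{\left(f{\left(4,3 \right)},-2 \right)} - \left(- \frac{85}{-232} + \frac{14}{-92}\right) = \left(1 + 16 \cdot 4 \cdot 3\right) - \left(- \frac{85}{-232} + \frac{14}{-92}\right) = \left(1 + 16 \cdot 12\right) - \left(\left(-85\right) \left(- \frac{1}{232}\right) + 14 \left(- \frac{1}{92}\right)\right) = \left(1 + 192\right) - \left(\frac{85}{232} - \frac{7}{46}\right) = 193 - \frac{1143}{5336} = \frac{1028705}{5336}$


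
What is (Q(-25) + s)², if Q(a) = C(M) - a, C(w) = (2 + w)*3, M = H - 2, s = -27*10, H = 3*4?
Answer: 43681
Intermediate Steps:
H = 12
s = -270 (s = -9*30 = -270)
M = 10 (M = 12 - 2 = 10)
C(w) = 6 + 3*w
Q(a) = 36 - a (Q(a) = (6 + 3*10) - a = (6 + 30) - a = 36 - a)
(Q(-25) + s)² = ((36 - 1*(-25)) - 270)² = ((36 + 25) - 270)² = (61 - 270)² = (-209)² = 43681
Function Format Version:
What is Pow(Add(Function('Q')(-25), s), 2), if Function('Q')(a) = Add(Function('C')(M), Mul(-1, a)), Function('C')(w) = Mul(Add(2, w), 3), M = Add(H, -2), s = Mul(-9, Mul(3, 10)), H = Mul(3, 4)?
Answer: 43681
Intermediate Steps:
H = 12
s = -270 (s = Mul(-9, 30) = -270)
M = 10 (M = Add(12, -2) = 10)
Function('C')(w) = Add(6, Mul(3, w))
Function('Q')(a) = Add(36, Mul(-1, a)) (Function('Q')(a) = Add(Add(6, Mul(3, 10)), Mul(-1, a)) = Add(Add(6, 30), Mul(-1, a)) = Add(36, Mul(-1, a)))
Pow(Add(Function('Q')(-25), s), 2) = Pow(Add(Add(36, Mul(-1, -25)), -270), 2) = Pow(Add(Add(36, 25), -270), 2) = Pow(Add(61, -270), 2) = Pow(-209, 2) = 43681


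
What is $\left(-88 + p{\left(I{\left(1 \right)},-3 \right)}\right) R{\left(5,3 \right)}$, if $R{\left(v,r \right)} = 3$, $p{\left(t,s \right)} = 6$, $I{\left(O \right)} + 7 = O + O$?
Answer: $-246$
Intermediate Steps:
$I{\left(O \right)} = -7 + 2 O$ ($I{\left(O \right)} = -7 + \left(O + O\right) = -7 + 2 O$)
$\left(-88 + p{\left(I{\left(1 \right)},-3 \right)}\right) R{\left(5,3 \right)} = \left(-88 + 6\right) 3 = \left(-82\right) 3 = -246$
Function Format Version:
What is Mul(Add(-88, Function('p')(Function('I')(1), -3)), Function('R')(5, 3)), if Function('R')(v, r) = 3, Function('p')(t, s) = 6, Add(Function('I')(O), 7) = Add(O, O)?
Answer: -246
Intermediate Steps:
Function('I')(O) = Add(-7, Mul(2, O)) (Function('I')(O) = Add(-7, Add(O, O)) = Add(-7, Mul(2, O)))
Mul(Add(-88, Function('p')(Function('I')(1), -3)), Function('R')(5, 3)) = Mul(Add(-88, 6), 3) = Mul(-82, 3) = -246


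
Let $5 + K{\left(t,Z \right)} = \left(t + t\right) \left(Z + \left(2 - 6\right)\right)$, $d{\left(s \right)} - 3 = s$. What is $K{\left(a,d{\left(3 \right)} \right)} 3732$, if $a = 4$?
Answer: $41052$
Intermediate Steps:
$d{\left(s \right)} = 3 + s$
$K{\left(t,Z \right)} = -5 + 2 t \left(-4 + Z\right)$ ($K{\left(t,Z \right)} = -5 + \left(t + t\right) \left(Z + \left(2 - 6\right)\right) = -5 + 2 t \left(Z - 4\right) = -5 + 2 t \left(-4 + Z\right)$)
$K{\left(a,d{\left(3 \right)} \right)} 3732 = \left(-5 - 32 + 2 \left(3 + 3\right) 4\right) 3732 = \left(-5 - 32 + 2 \cdot 6 \cdot 4\right) 3732 = \left(-5 - 32 + 48\right) 3732 = 11 \cdot 3732 = 41052$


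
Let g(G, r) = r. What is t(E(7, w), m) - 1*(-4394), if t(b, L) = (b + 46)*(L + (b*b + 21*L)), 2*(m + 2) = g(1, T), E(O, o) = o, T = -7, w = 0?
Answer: -1172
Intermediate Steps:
m = -11/2 (m = -2 + (½)*(-7) = -2 - 7/2 = -11/2 ≈ -5.5000)
t(b, L) = (46 + b)*(b² + 22*L) (t(b, L) = (46 + b)*(L + (b² + 21*L)) = (46 + b)*(b² + 22*L))
t(E(7, w), m) - 1*(-4394) = (0³ + 46*0² + 1012*(-11/2) + 22*(-11/2)*0) - 1*(-4394) = (0 + 46*0 - 5566 + 0) + 4394 = (0 + 0 - 5566 + 0) + 4394 = -5566 + 4394 = -1172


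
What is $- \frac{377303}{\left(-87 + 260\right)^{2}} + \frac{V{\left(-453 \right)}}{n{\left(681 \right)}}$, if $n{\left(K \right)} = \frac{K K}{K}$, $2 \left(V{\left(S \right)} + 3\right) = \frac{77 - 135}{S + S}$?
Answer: $- \frac{232871147839}{18465773994} \approx -12.611$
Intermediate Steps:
$V{\left(S \right)} = -3 - \frac{29}{2 S}$ ($V{\left(S \right)} = -3 + \frac{\left(77 - 135\right) \frac{1}{S + S}}{2} = -3 + \frac{\left(-58\right) \frac{1}{2 S}}{2} = -3 + \frac{\left(-29\right) \frac{1}{S}}{2} = -3 - \frac{29}{2 S}$)
$n{\left(K \right)} = K$ ($n{\left(K \right)} = \frac{K^{2}}{K} = K$)
$- \frac{377303}{\left(-87 + 260\right)^{2}} + \frac{V{\left(-453 \right)}}{n{\left(681 \right)}} = - \frac{377303}{\left(-87 + 260\right)^{2}} + \frac{-3 - \frac{29}{2 \left(-453\right)}}{681} = - \frac{377303}{173^{2}} + \left(-3 - - \frac{29}{906}\right) \frac{1}{681} = - \frac{377303}{29929} + \left(-3 + \frac{29}{906}\right) \frac{1}{681} = \left(-377303\right) \frac{1}{29929} - \frac{2689}{616986} = - \frac{377303}{29929} - \frac{2689}{616986} = - \frac{232871147839}{18465773994}$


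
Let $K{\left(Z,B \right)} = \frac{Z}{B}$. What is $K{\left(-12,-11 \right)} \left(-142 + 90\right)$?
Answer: $- \frac{624}{11} \approx -56.727$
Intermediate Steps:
$K{\left(-12,-11 \right)} \left(-142 + 90\right) = - \frac{12}{-11} \left(-142 + 90\right) = \left(-12\right) \left(- \frac{1}{11}\right) \left(-52\right) = \frac{12}{11} \left(-52\right) = - \frac{624}{11}$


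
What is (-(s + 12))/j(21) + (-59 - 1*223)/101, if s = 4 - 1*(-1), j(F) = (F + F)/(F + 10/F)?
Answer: -1023091/89082 ≈ -11.485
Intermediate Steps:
j(F) = 2*F/(F + 10/F) (j(F) = (2*F)/(F + 10/F) = 2*F/(F + 10/F))
s = 5 (s = 4 + 1 = 5)
(-(s + 12))/j(21) + (-59 - 1*223)/101 = (-(5 + 12))/((2*21²/(10 + 21²))) + (-59 - 1*223)/101 = (-1*17)/((2*441/(10 + 441))) + (-59 - 223)*(1/101) = -17/(2*441/451) - 282*1/101 = -17/(2*441*(1/451)) - 282/101 = -17/882/451 - 282/101 = -17*451/882 - 282/101 = -7667/882 - 282/101 = -1023091/89082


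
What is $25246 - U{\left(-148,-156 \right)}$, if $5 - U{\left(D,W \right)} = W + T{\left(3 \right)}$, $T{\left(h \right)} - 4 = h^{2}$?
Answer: $25098$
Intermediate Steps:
$T{\left(h \right)} = 4 + h^{2}$
$U{\left(D,W \right)} = -8 - W$ ($U{\left(D,W \right)} = 5 - \left(W + \left(4 + 3^{2}\right)\right) = 5 - \left(W + \left(4 + 9\right)\right) = 5 - \left(W + 13\right) = 5 - \left(13 + W\right) = -8 - W$)
$25246 - U{\left(-148,-156 \right)} = 25246 - \left(-8 - -156\right) = 25246 - \left(-8 + 156\right) = 25246 - 148 = 25098$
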